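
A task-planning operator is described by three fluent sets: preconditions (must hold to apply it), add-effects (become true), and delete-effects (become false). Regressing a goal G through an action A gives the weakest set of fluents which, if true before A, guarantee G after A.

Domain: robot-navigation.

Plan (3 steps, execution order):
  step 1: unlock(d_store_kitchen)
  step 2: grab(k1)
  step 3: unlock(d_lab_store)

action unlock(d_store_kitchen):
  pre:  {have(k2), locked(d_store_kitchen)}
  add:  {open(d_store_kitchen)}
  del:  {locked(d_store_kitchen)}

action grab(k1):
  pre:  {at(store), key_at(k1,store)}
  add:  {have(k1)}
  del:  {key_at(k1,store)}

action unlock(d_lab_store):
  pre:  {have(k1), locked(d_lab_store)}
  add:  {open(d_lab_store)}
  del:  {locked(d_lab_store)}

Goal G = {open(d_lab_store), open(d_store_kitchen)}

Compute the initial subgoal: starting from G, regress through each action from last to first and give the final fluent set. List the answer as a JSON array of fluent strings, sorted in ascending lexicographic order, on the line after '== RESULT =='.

Regress step by step:
  through step 3 (unlock(d_lab_store)): drop {open(d_lab_store)}, keep {open(d_store_kitchen)}, require {have(k1), locked(d_lab_store)}
    → {have(k1), locked(d_lab_store), open(d_store_kitchen)}
  through step 2 (grab(k1)): drop {have(k1)}, keep {locked(d_lab_store), open(d_store_kitchen)}, require {at(store), key_at(k1,store)}
    → {at(store), key_at(k1,store), locked(d_lab_store), open(d_store_kitchen)}
  through step 1 (unlock(d_store_kitchen)): drop {open(d_store_kitchen)}, keep {at(store), key_at(k1,store), locked(d_lab_store)}, require {have(k2), locked(d_store_kitchen)}
    → {at(store), have(k2), key_at(k1,store), locked(d_lab_store), locked(d_store_kitchen)}

== RESULT ==
["at(store)", "have(k2)", "key_at(k1,store)", "locked(d_lab_store)", "locked(d_store_kitchen)"]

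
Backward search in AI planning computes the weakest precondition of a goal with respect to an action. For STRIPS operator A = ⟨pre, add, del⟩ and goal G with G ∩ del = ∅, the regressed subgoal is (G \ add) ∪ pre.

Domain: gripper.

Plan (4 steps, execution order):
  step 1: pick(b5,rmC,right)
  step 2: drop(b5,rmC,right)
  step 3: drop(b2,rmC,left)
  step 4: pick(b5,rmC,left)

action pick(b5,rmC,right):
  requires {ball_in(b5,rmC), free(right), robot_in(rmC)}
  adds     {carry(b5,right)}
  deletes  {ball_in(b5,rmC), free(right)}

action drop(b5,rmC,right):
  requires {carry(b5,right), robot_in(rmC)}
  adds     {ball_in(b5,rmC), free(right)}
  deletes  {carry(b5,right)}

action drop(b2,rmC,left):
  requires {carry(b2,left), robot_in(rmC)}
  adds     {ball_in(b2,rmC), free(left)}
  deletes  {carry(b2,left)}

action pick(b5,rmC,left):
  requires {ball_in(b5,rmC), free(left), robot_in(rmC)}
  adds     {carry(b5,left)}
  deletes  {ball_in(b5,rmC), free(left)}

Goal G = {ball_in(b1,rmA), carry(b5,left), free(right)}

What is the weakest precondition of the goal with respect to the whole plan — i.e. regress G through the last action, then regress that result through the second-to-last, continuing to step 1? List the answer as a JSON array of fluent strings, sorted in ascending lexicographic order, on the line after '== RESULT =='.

Regress step by step:
  through step 4 (pick(b5,rmC,left)): drop {carry(b5,left)}, keep {ball_in(b1,rmA), free(right)}, require {ball_in(b5,rmC), free(left), robot_in(rmC)}
    → {ball_in(b1,rmA), ball_in(b5,rmC), free(left), free(right), robot_in(rmC)}
  through step 3 (drop(b2,rmC,left)): drop {free(left)}, keep {ball_in(b1,rmA), ball_in(b5,rmC), free(right), robot_in(rmC)}, require {carry(b2,left), robot_in(rmC)}
    → {ball_in(b1,rmA), ball_in(b5,rmC), carry(b2,left), free(right), robot_in(rmC)}
  through step 2 (drop(b5,rmC,right)): drop {ball_in(b5,rmC), free(right)}, keep {ball_in(b1,rmA), carry(b2,left), robot_in(rmC)}, require {carry(b5,right), robot_in(rmC)}
    → {ball_in(b1,rmA), carry(b2,left), carry(b5,right), robot_in(rmC)}
  through step 1 (pick(b5,rmC,right)): drop {carry(b5,right)}, keep {ball_in(b1,rmA), carry(b2,left), robot_in(rmC)}, require {ball_in(b5,rmC), free(right), robot_in(rmC)}
    → {ball_in(b1,rmA), ball_in(b5,rmC), carry(b2,left), free(right), robot_in(rmC)}

== RESULT ==
["ball_in(b1,rmA)", "ball_in(b5,rmC)", "carry(b2,left)", "free(right)", "robot_in(rmC)"]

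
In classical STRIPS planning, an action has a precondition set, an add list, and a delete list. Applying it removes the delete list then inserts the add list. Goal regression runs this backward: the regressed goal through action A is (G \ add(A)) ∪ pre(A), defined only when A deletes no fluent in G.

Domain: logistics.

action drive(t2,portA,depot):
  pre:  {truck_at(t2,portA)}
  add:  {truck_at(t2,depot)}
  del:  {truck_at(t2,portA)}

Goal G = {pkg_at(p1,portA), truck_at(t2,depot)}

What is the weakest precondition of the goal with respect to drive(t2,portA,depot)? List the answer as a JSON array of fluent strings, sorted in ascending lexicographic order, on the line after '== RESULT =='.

Compute (G \ add) ∪ pre:
  G ∩ del = {}  (empty — regression defined)
  G \ add = {pkg_at(p1,portA), truck_at(t2,depot)} \ {truck_at(t2,depot)} = {pkg_at(p1,portA)}
  ∪ pre   = {pkg_at(p1,portA)} ∪ {truck_at(t2,portA)}
          = {pkg_at(p1,portA), truck_at(t2,portA)}

== RESULT ==
["pkg_at(p1,portA)", "truck_at(t2,portA)"]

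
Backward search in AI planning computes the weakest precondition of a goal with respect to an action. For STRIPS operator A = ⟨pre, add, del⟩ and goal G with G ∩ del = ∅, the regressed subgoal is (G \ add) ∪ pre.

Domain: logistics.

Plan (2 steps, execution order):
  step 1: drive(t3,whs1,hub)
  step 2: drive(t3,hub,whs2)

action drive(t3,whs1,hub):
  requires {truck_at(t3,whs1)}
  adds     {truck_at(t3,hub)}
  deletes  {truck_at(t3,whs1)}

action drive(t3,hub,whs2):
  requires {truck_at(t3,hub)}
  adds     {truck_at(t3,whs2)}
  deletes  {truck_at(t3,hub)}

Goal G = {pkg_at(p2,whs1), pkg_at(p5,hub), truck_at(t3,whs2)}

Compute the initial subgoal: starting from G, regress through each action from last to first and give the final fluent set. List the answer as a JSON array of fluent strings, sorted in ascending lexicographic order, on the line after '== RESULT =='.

Work backward from the goal:
  through step 2 (drive(t3,hub,whs2)): drop {truck_at(t3,whs2)}, keep {pkg_at(p2,whs1), pkg_at(p5,hub)}, require {truck_at(t3,hub)}
    → {pkg_at(p2,whs1), pkg_at(p5,hub), truck_at(t3,hub)}
  through step 1 (drive(t3,whs1,hub)): drop {truck_at(t3,hub)}, keep {pkg_at(p2,whs1), pkg_at(p5,hub)}, require {truck_at(t3,whs1)}
    → {pkg_at(p2,whs1), pkg_at(p5,hub), truck_at(t3,whs1)}

== RESULT ==
["pkg_at(p2,whs1)", "pkg_at(p5,hub)", "truck_at(t3,whs1)"]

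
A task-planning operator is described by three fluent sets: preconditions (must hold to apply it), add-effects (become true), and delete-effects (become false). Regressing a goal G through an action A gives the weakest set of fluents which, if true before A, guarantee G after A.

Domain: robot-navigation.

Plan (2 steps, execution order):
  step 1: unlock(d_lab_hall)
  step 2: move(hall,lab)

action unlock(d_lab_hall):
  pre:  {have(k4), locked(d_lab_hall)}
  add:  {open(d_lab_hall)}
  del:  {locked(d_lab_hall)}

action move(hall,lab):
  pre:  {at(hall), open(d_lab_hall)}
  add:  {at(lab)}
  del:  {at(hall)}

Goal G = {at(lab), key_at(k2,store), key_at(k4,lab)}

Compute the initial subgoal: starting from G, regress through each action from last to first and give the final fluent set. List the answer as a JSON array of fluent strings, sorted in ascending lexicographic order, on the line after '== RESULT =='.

Work backward from the goal:
  through step 2 (move(hall,lab)): drop {at(lab)}, keep {key_at(k2,store), key_at(k4,lab)}, require {at(hall), open(d_lab_hall)}
    → {at(hall), key_at(k2,store), key_at(k4,lab), open(d_lab_hall)}
  through step 1 (unlock(d_lab_hall)): drop {open(d_lab_hall)}, keep {at(hall), key_at(k2,store), key_at(k4,lab)}, require {have(k4), locked(d_lab_hall)}
    → {at(hall), have(k4), key_at(k2,store), key_at(k4,lab), locked(d_lab_hall)}

== RESULT ==
["at(hall)", "have(k4)", "key_at(k2,store)", "key_at(k4,lab)", "locked(d_lab_hall)"]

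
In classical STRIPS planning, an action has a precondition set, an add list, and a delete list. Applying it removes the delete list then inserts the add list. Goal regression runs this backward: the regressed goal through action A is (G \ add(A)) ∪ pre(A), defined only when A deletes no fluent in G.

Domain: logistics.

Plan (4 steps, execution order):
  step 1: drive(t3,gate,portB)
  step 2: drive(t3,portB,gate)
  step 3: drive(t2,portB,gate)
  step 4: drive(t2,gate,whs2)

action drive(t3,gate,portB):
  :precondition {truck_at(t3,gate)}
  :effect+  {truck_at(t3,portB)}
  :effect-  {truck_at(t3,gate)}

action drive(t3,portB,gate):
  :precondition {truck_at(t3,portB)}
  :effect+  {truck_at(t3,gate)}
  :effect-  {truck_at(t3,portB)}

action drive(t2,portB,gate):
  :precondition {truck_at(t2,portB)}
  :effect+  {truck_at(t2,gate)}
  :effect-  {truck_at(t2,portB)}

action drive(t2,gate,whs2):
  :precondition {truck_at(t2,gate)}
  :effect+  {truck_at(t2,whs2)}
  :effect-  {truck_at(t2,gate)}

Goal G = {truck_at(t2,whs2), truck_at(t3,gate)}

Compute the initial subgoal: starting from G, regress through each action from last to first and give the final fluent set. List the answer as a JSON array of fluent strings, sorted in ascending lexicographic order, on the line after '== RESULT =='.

Work backward from the goal:
  through step 4 (drive(t2,gate,whs2)): drop {truck_at(t2,whs2)}, keep {truck_at(t3,gate)}, require {truck_at(t2,gate)}
    → {truck_at(t2,gate), truck_at(t3,gate)}
  through step 3 (drive(t2,portB,gate)): drop {truck_at(t2,gate)}, keep {truck_at(t3,gate)}, require {truck_at(t2,portB)}
    → {truck_at(t2,portB), truck_at(t3,gate)}
  through step 2 (drive(t3,portB,gate)): drop {truck_at(t3,gate)}, keep {truck_at(t2,portB)}, require {truck_at(t3,portB)}
    → {truck_at(t2,portB), truck_at(t3,portB)}
  through step 1 (drive(t3,gate,portB)): drop {truck_at(t3,portB)}, keep {truck_at(t2,portB)}, require {truck_at(t3,gate)}
    → {truck_at(t2,portB), truck_at(t3,gate)}

== RESULT ==
["truck_at(t2,portB)", "truck_at(t3,gate)"]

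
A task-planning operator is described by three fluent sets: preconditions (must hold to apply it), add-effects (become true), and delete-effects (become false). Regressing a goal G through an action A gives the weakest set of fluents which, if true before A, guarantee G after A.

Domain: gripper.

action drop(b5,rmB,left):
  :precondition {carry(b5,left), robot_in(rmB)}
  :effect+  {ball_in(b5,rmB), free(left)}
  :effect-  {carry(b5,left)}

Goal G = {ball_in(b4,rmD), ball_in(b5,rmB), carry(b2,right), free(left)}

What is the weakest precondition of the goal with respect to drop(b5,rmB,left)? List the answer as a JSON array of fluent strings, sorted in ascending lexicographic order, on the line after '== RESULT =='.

Compute (G \ add) ∪ pre:
  G ∩ del = {}  (empty — regression defined)
  G \ add = {ball_in(b4,rmD), ball_in(b5,rmB), carry(b2,right), free(left)} \ {ball_in(b5,rmB), free(left)} = {ball_in(b4,rmD), carry(b2,right)}
  ∪ pre   = {ball_in(b4,rmD), carry(b2,right)} ∪ {carry(b5,left), robot_in(rmB)}
          = {ball_in(b4,rmD), carry(b2,right), carry(b5,left), robot_in(rmB)}

== RESULT ==
["ball_in(b4,rmD)", "carry(b2,right)", "carry(b5,left)", "robot_in(rmB)"]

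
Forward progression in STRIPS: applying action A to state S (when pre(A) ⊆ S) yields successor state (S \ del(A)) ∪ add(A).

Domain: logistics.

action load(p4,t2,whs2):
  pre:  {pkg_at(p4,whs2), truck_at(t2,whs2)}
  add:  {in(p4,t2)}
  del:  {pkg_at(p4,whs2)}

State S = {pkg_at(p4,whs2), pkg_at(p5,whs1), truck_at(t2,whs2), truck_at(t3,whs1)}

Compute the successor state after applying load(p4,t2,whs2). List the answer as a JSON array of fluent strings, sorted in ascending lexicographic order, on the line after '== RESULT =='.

Compute (S \ del) ∪ add:
  pre ⊆ S: {pkg_at(p4,whs2), truck_at(t2,whs2)} ⊆ S  — applicable
  S \ del = {pkg_at(p5,whs1), truck_at(t2,whs2), truck_at(t3,whs1)}
  ∪ add   = {in(p4,t2), pkg_at(p5,whs1), truck_at(t2,whs2), truck_at(t3,whs1)}

== RESULT ==
["in(p4,t2)", "pkg_at(p5,whs1)", "truck_at(t2,whs2)", "truck_at(t3,whs1)"]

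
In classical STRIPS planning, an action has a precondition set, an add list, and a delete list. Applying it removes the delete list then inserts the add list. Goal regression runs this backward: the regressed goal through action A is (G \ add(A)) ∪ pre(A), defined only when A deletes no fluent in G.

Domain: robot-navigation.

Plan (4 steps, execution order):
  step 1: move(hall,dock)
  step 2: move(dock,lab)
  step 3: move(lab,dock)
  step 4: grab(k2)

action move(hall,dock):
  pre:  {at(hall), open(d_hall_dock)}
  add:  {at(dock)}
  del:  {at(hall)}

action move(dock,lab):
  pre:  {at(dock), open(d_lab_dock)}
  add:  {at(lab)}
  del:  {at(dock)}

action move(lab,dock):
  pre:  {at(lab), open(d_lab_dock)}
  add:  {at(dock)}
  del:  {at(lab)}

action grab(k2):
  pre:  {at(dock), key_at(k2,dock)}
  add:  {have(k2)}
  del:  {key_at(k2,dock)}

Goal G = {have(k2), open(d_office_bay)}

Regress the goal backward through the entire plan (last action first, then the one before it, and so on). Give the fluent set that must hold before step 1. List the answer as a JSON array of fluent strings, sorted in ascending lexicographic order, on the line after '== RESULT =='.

Work backward from the goal:
  through step 4 (grab(k2)): drop {have(k2)}, keep {open(d_office_bay)}, require {at(dock), key_at(k2,dock)}
    → {at(dock), key_at(k2,dock), open(d_office_bay)}
  through step 3 (move(lab,dock)): drop {at(dock)}, keep {key_at(k2,dock), open(d_office_bay)}, require {at(lab), open(d_lab_dock)}
    → {at(lab), key_at(k2,dock), open(d_lab_dock), open(d_office_bay)}
  through step 2 (move(dock,lab)): drop {at(lab)}, keep {key_at(k2,dock), open(d_lab_dock), open(d_office_bay)}, require {at(dock), open(d_lab_dock)}
    → {at(dock), key_at(k2,dock), open(d_lab_dock), open(d_office_bay)}
  through step 1 (move(hall,dock)): drop {at(dock)}, keep {key_at(k2,dock), open(d_lab_dock), open(d_office_bay)}, require {at(hall), open(d_hall_dock)}
    → {at(hall), key_at(k2,dock), open(d_hall_dock), open(d_lab_dock), open(d_office_bay)}

== RESULT ==
["at(hall)", "key_at(k2,dock)", "open(d_hall_dock)", "open(d_lab_dock)", "open(d_office_bay)"]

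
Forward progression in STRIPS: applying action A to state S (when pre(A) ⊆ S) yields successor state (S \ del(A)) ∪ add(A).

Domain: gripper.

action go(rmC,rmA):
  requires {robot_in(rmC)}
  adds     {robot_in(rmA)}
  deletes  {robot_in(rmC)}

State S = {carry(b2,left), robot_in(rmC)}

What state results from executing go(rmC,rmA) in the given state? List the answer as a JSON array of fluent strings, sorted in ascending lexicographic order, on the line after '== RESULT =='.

Compute (S \ del) ∪ add:
  pre ⊆ S: {robot_in(rmC)} ⊆ S  — applicable
  S \ del = {carry(b2,left)}
  ∪ add   = {carry(b2,left), robot_in(rmA)}

== RESULT ==
["carry(b2,left)", "robot_in(rmA)"]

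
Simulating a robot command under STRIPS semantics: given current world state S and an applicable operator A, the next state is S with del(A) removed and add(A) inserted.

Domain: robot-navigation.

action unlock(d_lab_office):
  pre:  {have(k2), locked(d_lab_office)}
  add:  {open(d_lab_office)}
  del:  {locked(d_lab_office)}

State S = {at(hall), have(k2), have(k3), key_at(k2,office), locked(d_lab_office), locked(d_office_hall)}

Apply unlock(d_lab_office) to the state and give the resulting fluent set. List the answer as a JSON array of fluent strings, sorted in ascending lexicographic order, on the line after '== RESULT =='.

Progress:
  pre ⊆ S: {have(k2), locked(d_lab_office)} ⊆ S  — applicable
  S \ del = {at(hall), have(k2), have(k3), key_at(k2,office), locked(d_office_hall)}
  ∪ add   = {at(hall), have(k2), have(k3), key_at(k2,office), locked(d_office_hall), open(d_lab_office)}

== RESULT ==
["at(hall)", "have(k2)", "have(k3)", "key_at(k2,office)", "locked(d_office_hall)", "open(d_lab_office)"]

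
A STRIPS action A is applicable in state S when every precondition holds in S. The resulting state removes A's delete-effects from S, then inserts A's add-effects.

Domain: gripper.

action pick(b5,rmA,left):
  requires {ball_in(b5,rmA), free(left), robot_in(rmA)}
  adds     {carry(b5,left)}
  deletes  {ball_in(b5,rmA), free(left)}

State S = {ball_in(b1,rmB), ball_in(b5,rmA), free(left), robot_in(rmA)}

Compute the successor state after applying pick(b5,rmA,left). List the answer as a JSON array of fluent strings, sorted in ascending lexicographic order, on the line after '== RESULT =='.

Progress:
  pre ⊆ S: {ball_in(b5,rmA), free(left), robot_in(rmA)} ⊆ S  — applicable
  S \ del = {ball_in(b1,rmB), robot_in(rmA)}
  ∪ add   = {ball_in(b1,rmB), carry(b5,left), robot_in(rmA)}

== RESULT ==
["ball_in(b1,rmB)", "carry(b5,left)", "robot_in(rmA)"]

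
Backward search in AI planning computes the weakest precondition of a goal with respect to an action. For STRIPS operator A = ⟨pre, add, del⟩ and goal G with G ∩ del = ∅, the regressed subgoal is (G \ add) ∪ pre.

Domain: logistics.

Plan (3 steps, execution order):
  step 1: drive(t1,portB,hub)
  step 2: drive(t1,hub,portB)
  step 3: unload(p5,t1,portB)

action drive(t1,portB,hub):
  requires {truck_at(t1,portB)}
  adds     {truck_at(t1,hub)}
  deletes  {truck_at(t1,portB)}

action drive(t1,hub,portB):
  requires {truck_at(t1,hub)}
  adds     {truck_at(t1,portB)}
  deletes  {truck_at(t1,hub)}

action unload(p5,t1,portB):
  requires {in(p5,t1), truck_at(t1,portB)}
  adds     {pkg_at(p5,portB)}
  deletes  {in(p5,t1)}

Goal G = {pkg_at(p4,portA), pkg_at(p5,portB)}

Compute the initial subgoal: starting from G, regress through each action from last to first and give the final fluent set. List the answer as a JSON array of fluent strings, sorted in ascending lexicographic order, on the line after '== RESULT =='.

Regress step by step:
  through step 3 (unload(p5,t1,portB)): drop {pkg_at(p5,portB)}, keep {pkg_at(p4,portA)}, require {in(p5,t1), truck_at(t1,portB)}
    → {in(p5,t1), pkg_at(p4,portA), truck_at(t1,portB)}
  through step 2 (drive(t1,hub,portB)): drop {truck_at(t1,portB)}, keep {in(p5,t1), pkg_at(p4,portA)}, require {truck_at(t1,hub)}
    → {in(p5,t1), pkg_at(p4,portA), truck_at(t1,hub)}
  through step 1 (drive(t1,portB,hub)): drop {truck_at(t1,hub)}, keep {in(p5,t1), pkg_at(p4,portA)}, require {truck_at(t1,portB)}
    → {in(p5,t1), pkg_at(p4,portA), truck_at(t1,portB)}

== RESULT ==
["in(p5,t1)", "pkg_at(p4,portA)", "truck_at(t1,portB)"]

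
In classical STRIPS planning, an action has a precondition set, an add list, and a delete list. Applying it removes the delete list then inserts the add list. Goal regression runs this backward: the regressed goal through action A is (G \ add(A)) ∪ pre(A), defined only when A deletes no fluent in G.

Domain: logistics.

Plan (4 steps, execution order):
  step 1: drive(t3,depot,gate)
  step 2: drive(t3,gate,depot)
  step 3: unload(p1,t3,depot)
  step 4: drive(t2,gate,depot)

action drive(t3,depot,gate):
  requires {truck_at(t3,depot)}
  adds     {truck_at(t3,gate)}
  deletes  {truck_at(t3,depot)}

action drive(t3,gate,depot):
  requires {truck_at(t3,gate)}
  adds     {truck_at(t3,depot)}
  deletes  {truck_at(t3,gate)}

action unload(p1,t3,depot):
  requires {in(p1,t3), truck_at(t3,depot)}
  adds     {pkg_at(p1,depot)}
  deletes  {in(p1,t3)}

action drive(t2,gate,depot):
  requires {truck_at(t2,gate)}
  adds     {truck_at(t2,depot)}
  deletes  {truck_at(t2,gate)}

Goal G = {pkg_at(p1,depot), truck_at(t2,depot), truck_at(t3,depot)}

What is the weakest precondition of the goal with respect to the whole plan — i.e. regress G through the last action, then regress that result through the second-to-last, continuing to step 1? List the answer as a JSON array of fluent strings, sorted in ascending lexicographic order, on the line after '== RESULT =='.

Work backward from the goal:
  through step 4 (drive(t2,gate,depot)): drop {truck_at(t2,depot)}, keep {pkg_at(p1,depot), truck_at(t3,depot)}, require {truck_at(t2,gate)}
    → {pkg_at(p1,depot), truck_at(t2,gate), truck_at(t3,depot)}
  through step 3 (unload(p1,t3,depot)): drop {pkg_at(p1,depot)}, keep {truck_at(t2,gate), truck_at(t3,depot)}, require {in(p1,t3), truck_at(t3,depot)}
    → {in(p1,t3), truck_at(t2,gate), truck_at(t3,depot)}
  through step 2 (drive(t3,gate,depot)): drop {truck_at(t3,depot)}, keep {in(p1,t3), truck_at(t2,gate)}, require {truck_at(t3,gate)}
    → {in(p1,t3), truck_at(t2,gate), truck_at(t3,gate)}
  through step 1 (drive(t3,depot,gate)): drop {truck_at(t3,gate)}, keep {in(p1,t3), truck_at(t2,gate)}, require {truck_at(t3,depot)}
    → {in(p1,t3), truck_at(t2,gate), truck_at(t3,depot)}

== RESULT ==
["in(p1,t3)", "truck_at(t2,gate)", "truck_at(t3,depot)"]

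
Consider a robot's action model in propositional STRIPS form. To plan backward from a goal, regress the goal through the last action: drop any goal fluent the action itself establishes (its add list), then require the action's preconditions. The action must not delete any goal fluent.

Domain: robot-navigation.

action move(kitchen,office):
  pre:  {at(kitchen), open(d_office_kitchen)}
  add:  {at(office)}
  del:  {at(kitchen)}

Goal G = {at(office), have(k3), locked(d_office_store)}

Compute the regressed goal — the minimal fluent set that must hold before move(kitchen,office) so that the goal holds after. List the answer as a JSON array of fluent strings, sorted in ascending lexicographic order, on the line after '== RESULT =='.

Compute (G \ add) ∪ pre:
  G ∩ del = {}  (empty — regression defined)
  G \ add = {at(office), have(k3), locked(d_office_store)} \ {at(office)} = {have(k3), locked(d_office_store)}
  ∪ pre   = {have(k3), locked(d_office_store)} ∪ {at(kitchen), open(d_office_kitchen)}
          = {at(kitchen), have(k3), locked(d_office_store), open(d_office_kitchen)}

== RESULT ==
["at(kitchen)", "have(k3)", "locked(d_office_store)", "open(d_office_kitchen)"]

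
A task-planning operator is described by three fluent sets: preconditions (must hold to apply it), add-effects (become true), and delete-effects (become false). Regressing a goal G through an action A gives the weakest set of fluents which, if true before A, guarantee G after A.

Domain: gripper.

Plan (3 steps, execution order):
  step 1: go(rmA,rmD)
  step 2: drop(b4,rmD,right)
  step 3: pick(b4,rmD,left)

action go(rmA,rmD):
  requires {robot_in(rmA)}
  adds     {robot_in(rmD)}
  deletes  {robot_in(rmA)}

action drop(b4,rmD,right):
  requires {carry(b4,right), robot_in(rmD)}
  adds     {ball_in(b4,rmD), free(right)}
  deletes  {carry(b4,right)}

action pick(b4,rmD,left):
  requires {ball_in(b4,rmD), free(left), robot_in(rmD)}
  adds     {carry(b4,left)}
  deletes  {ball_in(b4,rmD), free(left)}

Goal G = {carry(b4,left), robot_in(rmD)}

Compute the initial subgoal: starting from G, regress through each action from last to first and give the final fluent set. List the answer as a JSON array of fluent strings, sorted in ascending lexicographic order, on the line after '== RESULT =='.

Regress step by step:
  through step 3 (pick(b4,rmD,left)): drop {carry(b4,left)}, keep {robot_in(rmD)}, require {ball_in(b4,rmD), free(left), robot_in(rmD)}
    → {ball_in(b4,rmD), free(left), robot_in(rmD)}
  through step 2 (drop(b4,rmD,right)): drop {ball_in(b4,rmD)}, keep {free(left), robot_in(rmD)}, require {carry(b4,right), robot_in(rmD)}
    → {carry(b4,right), free(left), robot_in(rmD)}
  through step 1 (go(rmA,rmD)): drop {robot_in(rmD)}, keep {carry(b4,right), free(left)}, require {robot_in(rmA)}
    → {carry(b4,right), free(left), robot_in(rmA)}

== RESULT ==
["carry(b4,right)", "free(left)", "robot_in(rmA)"]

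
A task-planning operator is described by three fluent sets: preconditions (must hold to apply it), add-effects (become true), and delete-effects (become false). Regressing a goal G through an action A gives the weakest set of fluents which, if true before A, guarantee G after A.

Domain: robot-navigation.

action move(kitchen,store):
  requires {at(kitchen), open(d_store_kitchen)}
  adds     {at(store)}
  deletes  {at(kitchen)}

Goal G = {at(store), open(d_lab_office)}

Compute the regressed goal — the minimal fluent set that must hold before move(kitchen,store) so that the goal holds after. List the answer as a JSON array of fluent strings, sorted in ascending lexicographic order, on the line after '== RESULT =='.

Regress:
  G ∩ del = {}  (empty — regression defined)
  G \ add = {at(store), open(d_lab_office)} \ {at(store)} = {open(d_lab_office)}
  ∪ pre   = {open(d_lab_office)} ∪ {at(kitchen), open(d_store_kitchen)}
          = {at(kitchen), open(d_lab_office), open(d_store_kitchen)}

== RESULT ==
["at(kitchen)", "open(d_lab_office)", "open(d_store_kitchen)"]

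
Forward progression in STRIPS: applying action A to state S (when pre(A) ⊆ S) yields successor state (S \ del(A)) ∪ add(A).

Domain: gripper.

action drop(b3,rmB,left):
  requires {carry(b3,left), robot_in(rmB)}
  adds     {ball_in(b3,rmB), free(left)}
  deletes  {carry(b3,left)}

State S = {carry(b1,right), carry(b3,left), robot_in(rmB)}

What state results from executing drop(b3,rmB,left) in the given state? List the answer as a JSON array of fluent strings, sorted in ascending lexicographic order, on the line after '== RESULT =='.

Compute (S \ del) ∪ add:
  pre ⊆ S: {carry(b3,left), robot_in(rmB)} ⊆ S  — applicable
  S \ del = {carry(b1,right), robot_in(rmB)}
  ∪ add   = {ball_in(b3,rmB), carry(b1,right), free(left), robot_in(rmB)}

== RESULT ==
["ball_in(b3,rmB)", "carry(b1,right)", "free(left)", "robot_in(rmB)"]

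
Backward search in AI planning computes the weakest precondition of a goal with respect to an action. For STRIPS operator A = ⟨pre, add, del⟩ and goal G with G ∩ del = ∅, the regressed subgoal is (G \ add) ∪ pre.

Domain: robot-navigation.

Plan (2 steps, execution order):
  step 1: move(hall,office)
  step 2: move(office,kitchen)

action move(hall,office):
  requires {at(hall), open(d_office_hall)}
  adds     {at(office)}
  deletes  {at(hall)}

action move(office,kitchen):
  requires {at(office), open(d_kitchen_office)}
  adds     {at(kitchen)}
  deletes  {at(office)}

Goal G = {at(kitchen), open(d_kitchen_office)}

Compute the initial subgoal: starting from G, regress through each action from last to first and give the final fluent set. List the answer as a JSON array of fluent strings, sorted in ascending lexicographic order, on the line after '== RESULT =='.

Regress step by step:
  through step 2 (move(office,kitchen)): drop {at(kitchen)}, keep {open(d_kitchen_office)}, require {at(office), open(d_kitchen_office)}
    → {at(office), open(d_kitchen_office)}
  through step 1 (move(hall,office)): drop {at(office)}, keep {open(d_kitchen_office)}, require {at(hall), open(d_office_hall)}
    → {at(hall), open(d_kitchen_office), open(d_office_hall)}

== RESULT ==
["at(hall)", "open(d_kitchen_office)", "open(d_office_hall)"]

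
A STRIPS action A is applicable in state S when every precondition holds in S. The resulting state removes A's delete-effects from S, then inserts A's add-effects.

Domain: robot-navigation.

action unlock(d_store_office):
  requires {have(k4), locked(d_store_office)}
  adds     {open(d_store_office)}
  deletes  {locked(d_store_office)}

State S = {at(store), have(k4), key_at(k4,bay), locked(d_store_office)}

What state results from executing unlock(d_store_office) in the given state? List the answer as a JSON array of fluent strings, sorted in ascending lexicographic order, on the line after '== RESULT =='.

Compute (S \ del) ∪ add:
  pre ⊆ S: {have(k4), locked(d_store_office)} ⊆ S  — applicable
  S \ del = {at(store), have(k4), key_at(k4,bay)}
  ∪ add   = {at(store), have(k4), key_at(k4,bay), open(d_store_office)}

== RESULT ==
["at(store)", "have(k4)", "key_at(k4,bay)", "open(d_store_office)"]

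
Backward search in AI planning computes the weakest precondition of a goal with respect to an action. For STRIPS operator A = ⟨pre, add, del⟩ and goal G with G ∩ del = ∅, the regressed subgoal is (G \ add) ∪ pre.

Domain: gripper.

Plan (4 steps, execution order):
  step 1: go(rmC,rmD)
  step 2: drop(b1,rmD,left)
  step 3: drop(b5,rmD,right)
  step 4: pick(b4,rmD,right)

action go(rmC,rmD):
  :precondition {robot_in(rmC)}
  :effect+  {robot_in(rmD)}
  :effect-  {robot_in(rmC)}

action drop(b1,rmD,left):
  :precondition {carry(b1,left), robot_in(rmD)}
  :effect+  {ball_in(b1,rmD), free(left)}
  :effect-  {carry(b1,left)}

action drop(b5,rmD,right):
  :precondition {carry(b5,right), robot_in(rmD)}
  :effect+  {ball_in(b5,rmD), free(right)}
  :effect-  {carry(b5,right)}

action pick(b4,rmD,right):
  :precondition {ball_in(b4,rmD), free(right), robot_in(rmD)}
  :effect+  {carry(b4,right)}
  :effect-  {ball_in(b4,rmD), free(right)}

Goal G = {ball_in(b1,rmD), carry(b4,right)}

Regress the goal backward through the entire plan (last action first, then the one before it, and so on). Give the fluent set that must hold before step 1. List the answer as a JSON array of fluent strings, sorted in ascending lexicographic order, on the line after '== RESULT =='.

Regress step by step:
  through step 4 (pick(b4,rmD,right)): drop {carry(b4,right)}, keep {ball_in(b1,rmD)}, require {ball_in(b4,rmD), free(right), robot_in(rmD)}
    → {ball_in(b1,rmD), ball_in(b4,rmD), free(right), robot_in(rmD)}
  through step 3 (drop(b5,rmD,right)): drop {free(right)}, keep {ball_in(b1,rmD), ball_in(b4,rmD), robot_in(rmD)}, require {carry(b5,right), robot_in(rmD)}
    → {ball_in(b1,rmD), ball_in(b4,rmD), carry(b5,right), robot_in(rmD)}
  through step 2 (drop(b1,rmD,left)): drop {ball_in(b1,rmD)}, keep {ball_in(b4,rmD), carry(b5,right), robot_in(rmD)}, require {carry(b1,left), robot_in(rmD)}
    → {ball_in(b4,rmD), carry(b1,left), carry(b5,right), robot_in(rmD)}
  through step 1 (go(rmC,rmD)): drop {robot_in(rmD)}, keep {ball_in(b4,rmD), carry(b1,left), carry(b5,right)}, require {robot_in(rmC)}
    → {ball_in(b4,rmD), carry(b1,left), carry(b5,right), robot_in(rmC)}

== RESULT ==
["ball_in(b4,rmD)", "carry(b1,left)", "carry(b5,right)", "robot_in(rmC)"]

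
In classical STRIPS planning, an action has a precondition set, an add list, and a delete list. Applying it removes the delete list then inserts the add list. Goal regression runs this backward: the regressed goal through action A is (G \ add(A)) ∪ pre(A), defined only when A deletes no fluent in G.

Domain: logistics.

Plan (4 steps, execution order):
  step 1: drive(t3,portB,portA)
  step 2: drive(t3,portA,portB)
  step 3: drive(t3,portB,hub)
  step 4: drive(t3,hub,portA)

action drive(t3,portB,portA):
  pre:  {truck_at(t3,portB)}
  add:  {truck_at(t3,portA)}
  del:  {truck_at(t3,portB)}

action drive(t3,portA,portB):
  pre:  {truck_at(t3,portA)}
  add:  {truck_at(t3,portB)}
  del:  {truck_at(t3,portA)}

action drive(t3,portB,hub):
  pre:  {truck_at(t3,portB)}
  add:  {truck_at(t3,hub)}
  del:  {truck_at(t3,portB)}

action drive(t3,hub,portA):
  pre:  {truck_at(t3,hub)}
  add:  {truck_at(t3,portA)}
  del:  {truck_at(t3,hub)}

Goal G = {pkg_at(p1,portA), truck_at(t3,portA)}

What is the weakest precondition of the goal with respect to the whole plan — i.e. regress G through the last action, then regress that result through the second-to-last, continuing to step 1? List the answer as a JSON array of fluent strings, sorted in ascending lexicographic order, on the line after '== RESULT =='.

Work backward from the goal:
  through step 4 (drive(t3,hub,portA)): drop {truck_at(t3,portA)}, keep {pkg_at(p1,portA)}, require {truck_at(t3,hub)}
    → {pkg_at(p1,portA), truck_at(t3,hub)}
  through step 3 (drive(t3,portB,hub)): drop {truck_at(t3,hub)}, keep {pkg_at(p1,portA)}, require {truck_at(t3,portB)}
    → {pkg_at(p1,portA), truck_at(t3,portB)}
  through step 2 (drive(t3,portA,portB)): drop {truck_at(t3,portB)}, keep {pkg_at(p1,portA)}, require {truck_at(t3,portA)}
    → {pkg_at(p1,portA), truck_at(t3,portA)}
  through step 1 (drive(t3,portB,portA)): drop {truck_at(t3,portA)}, keep {pkg_at(p1,portA)}, require {truck_at(t3,portB)}
    → {pkg_at(p1,portA), truck_at(t3,portB)}

== RESULT ==
["pkg_at(p1,portA)", "truck_at(t3,portB)"]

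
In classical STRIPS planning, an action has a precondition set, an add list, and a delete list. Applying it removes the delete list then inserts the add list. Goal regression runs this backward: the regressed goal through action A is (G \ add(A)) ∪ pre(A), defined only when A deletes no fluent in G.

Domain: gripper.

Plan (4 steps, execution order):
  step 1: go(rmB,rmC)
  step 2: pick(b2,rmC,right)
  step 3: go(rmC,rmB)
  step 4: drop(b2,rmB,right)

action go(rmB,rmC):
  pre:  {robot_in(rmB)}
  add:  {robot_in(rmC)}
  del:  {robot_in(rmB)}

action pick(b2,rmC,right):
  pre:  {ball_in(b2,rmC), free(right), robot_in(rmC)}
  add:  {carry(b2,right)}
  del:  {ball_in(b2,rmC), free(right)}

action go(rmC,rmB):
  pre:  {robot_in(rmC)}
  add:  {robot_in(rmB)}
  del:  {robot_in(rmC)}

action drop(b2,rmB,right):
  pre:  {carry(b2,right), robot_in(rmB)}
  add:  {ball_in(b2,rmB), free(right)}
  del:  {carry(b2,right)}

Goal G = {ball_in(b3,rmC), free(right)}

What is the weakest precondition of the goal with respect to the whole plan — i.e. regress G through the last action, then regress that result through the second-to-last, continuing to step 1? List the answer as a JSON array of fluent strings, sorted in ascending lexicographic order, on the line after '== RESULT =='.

Work backward from the goal:
  through step 4 (drop(b2,rmB,right)): drop {free(right)}, keep {ball_in(b3,rmC)}, require {carry(b2,right), robot_in(rmB)}
    → {ball_in(b3,rmC), carry(b2,right), robot_in(rmB)}
  through step 3 (go(rmC,rmB)): drop {robot_in(rmB)}, keep {ball_in(b3,rmC), carry(b2,right)}, require {robot_in(rmC)}
    → {ball_in(b3,rmC), carry(b2,right), robot_in(rmC)}
  through step 2 (pick(b2,rmC,right)): drop {carry(b2,right)}, keep {ball_in(b3,rmC), robot_in(rmC)}, require {ball_in(b2,rmC), free(right), robot_in(rmC)}
    → {ball_in(b2,rmC), ball_in(b3,rmC), free(right), robot_in(rmC)}
  through step 1 (go(rmB,rmC)): drop {robot_in(rmC)}, keep {ball_in(b2,rmC), ball_in(b3,rmC), free(right)}, require {robot_in(rmB)}
    → {ball_in(b2,rmC), ball_in(b3,rmC), free(right), robot_in(rmB)}

== RESULT ==
["ball_in(b2,rmC)", "ball_in(b3,rmC)", "free(right)", "robot_in(rmB)"]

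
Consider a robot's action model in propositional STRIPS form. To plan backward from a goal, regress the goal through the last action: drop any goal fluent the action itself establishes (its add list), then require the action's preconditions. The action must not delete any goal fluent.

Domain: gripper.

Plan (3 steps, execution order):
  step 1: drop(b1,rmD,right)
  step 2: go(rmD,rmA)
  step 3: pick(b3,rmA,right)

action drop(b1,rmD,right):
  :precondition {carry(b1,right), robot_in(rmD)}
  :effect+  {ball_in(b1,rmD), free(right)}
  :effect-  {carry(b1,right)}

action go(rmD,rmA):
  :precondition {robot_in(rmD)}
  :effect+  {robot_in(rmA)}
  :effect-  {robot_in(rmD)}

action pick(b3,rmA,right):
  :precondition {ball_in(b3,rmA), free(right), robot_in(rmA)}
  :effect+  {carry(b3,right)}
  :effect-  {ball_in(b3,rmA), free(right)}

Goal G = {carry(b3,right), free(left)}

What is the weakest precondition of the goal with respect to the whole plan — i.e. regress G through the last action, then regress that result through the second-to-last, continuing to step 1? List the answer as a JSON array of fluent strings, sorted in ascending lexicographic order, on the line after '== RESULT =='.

Regress step by step:
  through step 3 (pick(b3,rmA,right)): drop {carry(b3,right)}, keep {free(left)}, require {ball_in(b3,rmA), free(right), robot_in(rmA)}
    → {ball_in(b3,rmA), free(left), free(right), robot_in(rmA)}
  through step 2 (go(rmD,rmA)): drop {robot_in(rmA)}, keep {ball_in(b3,rmA), free(left), free(right)}, require {robot_in(rmD)}
    → {ball_in(b3,rmA), free(left), free(right), robot_in(rmD)}
  through step 1 (drop(b1,rmD,right)): drop {free(right)}, keep {ball_in(b3,rmA), free(left), robot_in(rmD)}, require {carry(b1,right), robot_in(rmD)}
    → {ball_in(b3,rmA), carry(b1,right), free(left), robot_in(rmD)}

== RESULT ==
["ball_in(b3,rmA)", "carry(b1,right)", "free(left)", "robot_in(rmD)"]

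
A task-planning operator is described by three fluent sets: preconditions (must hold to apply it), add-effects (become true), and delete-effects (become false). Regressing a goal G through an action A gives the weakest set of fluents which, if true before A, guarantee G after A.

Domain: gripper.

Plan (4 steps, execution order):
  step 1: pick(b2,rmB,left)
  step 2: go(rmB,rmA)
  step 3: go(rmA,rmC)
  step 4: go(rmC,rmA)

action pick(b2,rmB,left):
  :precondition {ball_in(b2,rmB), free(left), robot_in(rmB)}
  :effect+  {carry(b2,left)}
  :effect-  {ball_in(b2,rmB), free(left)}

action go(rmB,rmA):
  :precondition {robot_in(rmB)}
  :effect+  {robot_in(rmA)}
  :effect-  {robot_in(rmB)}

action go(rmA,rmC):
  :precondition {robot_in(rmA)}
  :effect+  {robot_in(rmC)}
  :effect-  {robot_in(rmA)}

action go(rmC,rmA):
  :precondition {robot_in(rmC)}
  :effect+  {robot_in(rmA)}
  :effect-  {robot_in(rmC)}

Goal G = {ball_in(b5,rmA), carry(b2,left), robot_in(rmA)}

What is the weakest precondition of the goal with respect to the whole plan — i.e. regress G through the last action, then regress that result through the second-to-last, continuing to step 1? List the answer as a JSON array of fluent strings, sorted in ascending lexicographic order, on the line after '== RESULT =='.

Regress step by step:
  through step 4 (go(rmC,rmA)): drop {robot_in(rmA)}, keep {ball_in(b5,rmA), carry(b2,left)}, require {robot_in(rmC)}
    → {ball_in(b5,rmA), carry(b2,left), robot_in(rmC)}
  through step 3 (go(rmA,rmC)): drop {robot_in(rmC)}, keep {ball_in(b5,rmA), carry(b2,left)}, require {robot_in(rmA)}
    → {ball_in(b5,rmA), carry(b2,left), robot_in(rmA)}
  through step 2 (go(rmB,rmA)): drop {robot_in(rmA)}, keep {ball_in(b5,rmA), carry(b2,left)}, require {robot_in(rmB)}
    → {ball_in(b5,rmA), carry(b2,left), robot_in(rmB)}
  through step 1 (pick(b2,rmB,left)): drop {carry(b2,left)}, keep {ball_in(b5,rmA), robot_in(rmB)}, require {ball_in(b2,rmB), free(left), robot_in(rmB)}
    → {ball_in(b2,rmB), ball_in(b5,rmA), free(left), robot_in(rmB)}

== RESULT ==
["ball_in(b2,rmB)", "ball_in(b5,rmA)", "free(left)", "robot_in(rmB)"]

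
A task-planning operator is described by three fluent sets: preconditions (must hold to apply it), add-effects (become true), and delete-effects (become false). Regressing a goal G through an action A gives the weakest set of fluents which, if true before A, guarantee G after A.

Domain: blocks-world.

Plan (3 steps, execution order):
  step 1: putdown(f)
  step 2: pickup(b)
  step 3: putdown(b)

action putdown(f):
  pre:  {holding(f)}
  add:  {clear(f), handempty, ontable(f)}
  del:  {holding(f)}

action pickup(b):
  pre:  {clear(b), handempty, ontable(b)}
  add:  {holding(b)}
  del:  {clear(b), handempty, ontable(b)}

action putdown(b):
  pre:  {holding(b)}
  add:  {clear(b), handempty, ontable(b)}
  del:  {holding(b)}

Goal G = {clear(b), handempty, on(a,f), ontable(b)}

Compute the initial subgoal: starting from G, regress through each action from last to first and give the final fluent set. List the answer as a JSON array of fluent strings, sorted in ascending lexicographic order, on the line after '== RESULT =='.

Work backward from the goal:
  through step 3 (putdown(b)): drop {clear(b), handempty, ontable(b)}, keep {on(a,f)}, require {holding(b)}
    → {holding(b), on(a,f)}
  through step 2 (pickup(b)): drop {holding(b)}, keep {on(a,f)}, require {clear(b), handempty, ontable(b)}
    → {clear(b), handempty, on(a,f), ontable(b)}
  through step 1 (putdown(f)): drop {handempty}, keep {clear(b), on(a,f), ontable(b)}, require {holding(f)}
    → {clear(b), holding(f), on(a,f), ontable(b)}

== RESULT ==
["clear(b)", "holding(f)", "on(a,f)", "ontable(b)"]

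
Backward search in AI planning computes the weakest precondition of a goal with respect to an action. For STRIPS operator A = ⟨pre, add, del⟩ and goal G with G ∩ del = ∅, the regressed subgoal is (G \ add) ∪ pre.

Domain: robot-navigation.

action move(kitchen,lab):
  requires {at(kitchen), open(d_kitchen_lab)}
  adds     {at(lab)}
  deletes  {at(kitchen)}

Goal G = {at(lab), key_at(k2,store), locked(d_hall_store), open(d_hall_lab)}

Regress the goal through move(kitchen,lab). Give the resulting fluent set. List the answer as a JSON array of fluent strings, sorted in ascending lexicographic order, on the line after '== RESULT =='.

Compute (G \ add) ∪ pre:
  G ∩ del = {}  (empty — regression defined)
  G \ add = {at(lab), key_at(k2,store), locked(d_hall_store), open(d_hall_lab)} \ {at(lab)} = {key_at(k2,store), locked(d_hall_store), open(d_hall_lab)}
  ∪ pre   = {key_at(k2,store), locked(d_hall_store), open(d_hall_lab)} ∪ {at(kitchen), open(d_kitchen_lab)}
          = {at(kitchen), key_at(k2,store), locked(d_hall_store), open(d_hall_lab), open(d_kitchen_lab)}

== RESULT ==
["at(kitchen)", "key_at(k2,store)", "locked(d_hall_store)", "open(d_hall_lab)", "open(d_kitchen_lab)"]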